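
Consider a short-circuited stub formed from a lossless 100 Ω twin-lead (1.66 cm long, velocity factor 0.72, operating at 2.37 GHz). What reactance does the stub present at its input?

X_in ≈ 220 Ω (inductive)

λ = v/f = 0.72·c / 2.37 GHz = 0.0911 m
βl = 2π·l/λ = 2π × 0.182 = 65.6°
tan(βl) = 2.2
For a short-circuited stub, Z_in = jZ_0·tan(βl)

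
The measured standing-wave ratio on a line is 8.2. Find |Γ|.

|Γ| ≈ 0.783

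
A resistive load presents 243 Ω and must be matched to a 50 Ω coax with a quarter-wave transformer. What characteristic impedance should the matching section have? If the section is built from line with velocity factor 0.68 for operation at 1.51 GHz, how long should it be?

Z_qwt ≈ 110 Ω; length ≈ 3.38 cm

Z_qwt = √(Z_0·R_L) = √(50 × 243) = √12150
λ = 0.68·c/f = 0.135 m, so l = λ/4 = 0.0338 m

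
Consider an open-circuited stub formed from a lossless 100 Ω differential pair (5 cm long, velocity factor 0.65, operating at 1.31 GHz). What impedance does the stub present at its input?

Z_in ≈ +j59.9 Ω

λ = v/f = 0.65·c / 1.31 GHz = 0.149 m
βl = 2π·l/λ = 2π × 0.336 = 121°
tan(βl) = -1.67
For an open-circuited stub, Z_in = −jZ_0·cot(βl) = −jZ_0/tan(βl)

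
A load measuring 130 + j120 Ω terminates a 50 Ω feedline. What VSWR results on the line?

VSWR ≈ 5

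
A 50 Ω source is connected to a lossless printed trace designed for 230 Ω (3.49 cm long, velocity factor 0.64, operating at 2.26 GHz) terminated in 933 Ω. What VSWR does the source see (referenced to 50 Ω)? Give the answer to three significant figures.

VSWR ≈ 13.9

λ = v/f = 0.64·c / 2.26 GHz = 0.085 m
βl = 2π·l/λ = 2π × 0.411 = 148°
tan(βl) = -0.628
Z_in = Z_0·(Z_L + jZ_0·tanβl)/(Z_0 + jZ_L·tanβl) = 174 + j298 Ω
Γ_s = (Z_in − Z_s)/(Z_in + Z_s) = (124 + j298)/(224 + j298), |Γ_s| = 0.866
VSWR = (1 + |Γ_s|)/(1 − |Γ_s|)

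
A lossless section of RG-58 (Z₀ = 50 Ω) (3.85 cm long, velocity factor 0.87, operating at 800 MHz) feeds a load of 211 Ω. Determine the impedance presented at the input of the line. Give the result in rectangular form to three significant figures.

Z_in ≈ 24.3 − j48.3 Ω

λ = v/f = 0.87·c / 800 MHz = 0.326 m
βl = 2π·l/λ = 2π × 0.118 = 42.5°
tan(βl) = tan(42.5°) = 0.916
Z_in = Z_0·(Z_L + jZ_0·tanβl)/(Z_0 + jZ_L·tanβl)
     = 50·(211 + j45.8)/(50 + j193)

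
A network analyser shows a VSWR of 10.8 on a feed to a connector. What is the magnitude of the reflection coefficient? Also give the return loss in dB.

|Γ| = (S − 1)/(S + 1) = (10.8 − 1)/(10.8 + 1) = 9.8/11.8
RL = −20·log₁₀|Γ| = −20·log₁₀(0.831)

|Γ| ≈ 0.831; return loss ≈ 1.61 dB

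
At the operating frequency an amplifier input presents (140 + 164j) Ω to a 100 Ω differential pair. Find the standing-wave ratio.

VSWR ≈ 3.77

Γ = (Z_L − Z_0)/(Z_L + Z_0) = (40 + j164)/(240 + j164)
|Γ| = 169/291 = 0.581
VSWR = (1 + |Γ|)/(1 − |Γ|) = 1.58/0.419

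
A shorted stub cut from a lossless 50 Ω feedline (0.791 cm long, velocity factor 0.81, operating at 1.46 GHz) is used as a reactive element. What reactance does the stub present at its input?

X_in ≈ 15.4 Ω (inductive)

λ = v/f = 0.81·c / 1.46 GHz = 0.166 m
βl = 2π·l/λ = 2π × 0.0475 = 17.1°
tan(βl) = 0.308
For a shorted stub, Z_in = jZ_0·tan(βl)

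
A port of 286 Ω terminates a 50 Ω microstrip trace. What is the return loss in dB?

Γ = (286 − 50)/(286 + 50) = 0.702
RL = −20·log₁₀|Γ| = −20·log₁₀(0.702)

RL ≈ 3.07 dB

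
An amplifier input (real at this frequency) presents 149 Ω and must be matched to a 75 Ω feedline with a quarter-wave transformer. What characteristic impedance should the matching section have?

Z_qwt = √(Z_0·R_L) = √(75 × 149) = √11180

Z_qwt ≈ 106 Ω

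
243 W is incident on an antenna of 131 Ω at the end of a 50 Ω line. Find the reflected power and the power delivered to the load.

Γ = (131 − 50)/(131 + 50) = 0.448
|Γ|² = 0.2
P_refl = |Γ|²·P_inc = 48.7 W, P_del = (1 − |Γ|²)·P_inc = 194 W

P_reflected ≈ 48.7 W; P_delivered ≈ 194 W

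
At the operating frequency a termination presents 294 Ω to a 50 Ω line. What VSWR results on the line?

For a purely resistive load, VSWR = R_L/Z_0 or Z_0/R_L (whichever > 1) = 294/50

VSWR ≈ 5.88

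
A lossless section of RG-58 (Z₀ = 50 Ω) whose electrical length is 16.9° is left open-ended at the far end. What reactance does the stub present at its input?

X_in ≈ -165 Ω (capacitive)

tan(βl) = 0.304
For an open-ended stub, Z_in = −jZ_0·cot(βl) = −jZ_0/tan(βl)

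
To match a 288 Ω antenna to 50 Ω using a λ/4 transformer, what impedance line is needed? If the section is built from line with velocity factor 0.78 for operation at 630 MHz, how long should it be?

Z_qwt = √(Z_0·R_L) = √(50 × 288) = √14400
λ = 0.78·c/f = 0.371 m, so l = λ/4 = 0.0929 m

Z_qwt ≈ 120 Ω; length ≈ 9.29 cm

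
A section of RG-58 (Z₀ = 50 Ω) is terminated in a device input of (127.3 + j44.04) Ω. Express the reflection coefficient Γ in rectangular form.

Γ = (Z_L − Z_0)/(Z_L + Z_0) = (77.3 + j44.04)/(177.3 + j44.04)

Γ ≈ 0.469 + j0.132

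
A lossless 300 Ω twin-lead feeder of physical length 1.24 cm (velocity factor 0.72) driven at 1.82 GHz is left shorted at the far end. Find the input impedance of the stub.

λ = v/f = 0.72·c / 1.82 GHz = 0.119 m
βl = 2π·l/λ = 2π × 0.104 = 37.6°
tan(βl) = 0.77
For a shorted stub, Z_in = jZ_0·tan(βl)

Z_in ≈ +j231 Ω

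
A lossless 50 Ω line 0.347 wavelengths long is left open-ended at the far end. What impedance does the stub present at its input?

Z_in ≈ +j34.9 Ω

βl = 2π × 0.347 = 125°
tan(βl) = -1.43
For an open-ended stub, Z_in = −jZ_0·cot(βl) = −jZ_0/tan(βl)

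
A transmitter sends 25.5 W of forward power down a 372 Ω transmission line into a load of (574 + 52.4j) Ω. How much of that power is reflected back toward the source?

|Γ| = |(202 + j52.4)/(946 + j52.4)| = 0.22
|Γ|² = 0.0485
P_refl = |Γ|²·P_inc = 1.24 W, P_del = (1 − |Γ|²)·P_inc = 24.3 W

P_reflected ≈ 1.24 W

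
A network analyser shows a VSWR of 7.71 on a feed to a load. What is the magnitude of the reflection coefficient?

|Γ| = (S − 1)/(S + 1) = (7.71 − 1)/(7.71 + 1) = 6.71/8.71

|Γ| ≈ 0.77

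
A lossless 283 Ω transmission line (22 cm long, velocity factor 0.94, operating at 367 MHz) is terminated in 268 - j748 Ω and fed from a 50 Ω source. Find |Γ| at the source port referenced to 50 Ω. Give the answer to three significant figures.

|Γ| ≈ 0.884

λ = v/f = 0.94·c / 367 MHz = 0.768 m
βl = 2π·l/λ = 2π × 0.286 = 103°
tan(βl) = -4.31
Z_in = Z_0·(Z_L + jZ_0·tanβl)/(Z_0 + jZ_L·tanβl) = 42.1 + j173 Ω
Γ_s = (Z_in − Z_s)/(Z_in + Z_s) = (-7.9 + j173)/(92.1 + j173), |Γ_s| = 0.884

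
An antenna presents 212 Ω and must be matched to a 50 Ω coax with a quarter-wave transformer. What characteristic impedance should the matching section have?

Z_qwt ≈ 103 Ω

Z_qwt = √(Z_0·R_L) = √(50 × 212) = √10600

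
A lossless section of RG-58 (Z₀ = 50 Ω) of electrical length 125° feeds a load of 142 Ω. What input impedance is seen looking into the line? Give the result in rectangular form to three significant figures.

Z_in ≈ 24.7 + j28.9 Ω

tan(βl) = tan(125°) = -1.43
Z_in = Z_0·(Z_L + jZ_0·tanβl)/(Z_0 + jZ_L·tanβl)
     = 50·(142 − j71.4)/(50 − j203)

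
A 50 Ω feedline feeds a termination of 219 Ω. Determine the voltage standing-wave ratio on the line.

VSWR ≈ 4.38

For a purely resistive load, VSWR = R_L/Z_0 or Z_0/R_L (whichever > 1) = 219/50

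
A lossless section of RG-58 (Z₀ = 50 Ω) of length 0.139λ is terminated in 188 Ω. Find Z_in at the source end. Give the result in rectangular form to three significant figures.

βl = 2π × 0.139 = 50°
tan(βl) = tan(50°) = 1.19
Z_in = Z_0·(Z_L + jZ_0·tanβl)/(Z_0 + jZ_L·tanβl)
     = 50·(188 + j59.7)/(50 + j224)

Z_in ≈ 21.6 − j37.1 Ω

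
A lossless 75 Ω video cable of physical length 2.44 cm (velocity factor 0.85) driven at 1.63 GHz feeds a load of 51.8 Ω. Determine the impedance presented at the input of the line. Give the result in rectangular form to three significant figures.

λ = v/f = 0.85·c / 1.63 GHz = 0.156 m
βl = 2π·l/λ = 2π × 0.156 = 56.1°
tan(βl) = tan(56.1°) = 1.49
Z_in = Z_0·(Z_L + jZ_0·tanβl)/(Z_0 + jZ_L·tanβl)
     = 75·(51.8 + j112)/(75 + j77.2)

Z_in ≈ 81 + j28.4 Ω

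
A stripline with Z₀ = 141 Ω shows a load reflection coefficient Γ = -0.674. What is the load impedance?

Z_L = Z_0·(1 + Γ)/(1 − Γ) = 141·(0.326)/(1.67)

Z_L ≈ 27.5 Ω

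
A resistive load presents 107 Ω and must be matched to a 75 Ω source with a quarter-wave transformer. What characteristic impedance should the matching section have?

Z_qwt = √(Z_0·R_L) = √(75 × 107) = √8025

Z_qwt ≈ 89.6 Ω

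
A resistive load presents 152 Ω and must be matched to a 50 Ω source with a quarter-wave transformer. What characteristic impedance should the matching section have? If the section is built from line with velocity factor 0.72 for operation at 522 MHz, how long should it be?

Z_qwt = √(Z_0·R_L) = √(50 × 152) = √7600
λ = 0.72·c/f = 0.414 m, so l = λ/4 = 0.103 m

Z_qwt ≈ 87.2 Ω; length ≈ 10.3 cm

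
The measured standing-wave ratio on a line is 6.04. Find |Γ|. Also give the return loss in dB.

|Γ| ≈ 0.716; return loss ≈ 2.9 dB

|Γ| = (S − 1)/(S + 1) = (6.04 − 1)/(6.04 + 1) = 5.04/7.04
RL = −20·log₁₀|Γ| = −20·log₁₀(0.716)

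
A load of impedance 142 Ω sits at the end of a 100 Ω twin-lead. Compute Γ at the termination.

Γ = 0.174

Γ = (Z_L − Z_0)/(Z_L + Z_0) = (142 − 100)/(142 + 100) = 42/242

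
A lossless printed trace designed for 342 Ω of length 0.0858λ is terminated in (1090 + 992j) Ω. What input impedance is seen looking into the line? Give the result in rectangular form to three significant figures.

βl = 2π × 0.0858 = 30.9°
tan(βl) = tan(30.9°) = 0.598
Z_in = Z_0·(Z_L + jZ_0·tanβl)/(Z_0 + jZ_L·tanβl)
     = 342·(1090 + j1200)/(-251 + j652)

Z_in ≈ 354 − j708 Ω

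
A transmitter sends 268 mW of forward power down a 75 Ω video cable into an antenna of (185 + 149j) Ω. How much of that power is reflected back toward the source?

|Γ| = |(110 + j149)/(260 + j149)| = 0.618
|Γ|² = 0.382
P_refl = |Γ|²·P_inc = 102 mW, P_del = (1 − |Γ|²)·P_inc = 166 mW

P_reflected ≈ 102 mW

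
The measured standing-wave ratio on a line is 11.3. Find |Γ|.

|Γ| ≈ 0.837

|Γ| = (S − 1)/(S + 1) = (11.3 − 1)/(11.3 + 1) = 10.3/12.3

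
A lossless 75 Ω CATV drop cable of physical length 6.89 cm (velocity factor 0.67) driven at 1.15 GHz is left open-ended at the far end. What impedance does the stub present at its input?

λ = v/f = 0.67·c / 1.15 GHz = 0.175 m
βl = 2π·l/λ = 2π × 0.394 = 142°
tan(βl) = -0.784
For an open-ended stub, Z_in = −jZ_0·cot(βl) = −jZ_0/tan(βl)

Z_in ≈ +j95.7 Ω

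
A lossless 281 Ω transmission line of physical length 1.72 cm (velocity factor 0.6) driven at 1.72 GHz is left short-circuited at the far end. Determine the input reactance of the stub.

X_in ≈ 471 Ω (inductive)

λ = v/f = 0.6·c / 1.72 GHz = 0.105 m
βl = 2π·l/λ = 2π × 0.164 = 59.2°
tan(βl) = 1.68
For a short-circuited stub, Z_in = jZ_0·tan(βl)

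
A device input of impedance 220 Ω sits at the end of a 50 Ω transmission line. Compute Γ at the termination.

Γ = 0.63

Γ = (Z_L − Z_0)/(Z_L + Z_0) = (220 − 50)/(220 + 50) = 170/270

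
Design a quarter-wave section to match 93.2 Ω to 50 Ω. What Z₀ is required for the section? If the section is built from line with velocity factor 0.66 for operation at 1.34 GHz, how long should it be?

Z_qwt ≈ 68.3 Ω; length ≈ 3.69 cm

Z_qwt = √(Z_0·R_L) = √(50 × 93.2) = √4660
λ = 0.66·c/f = 0.148 m, so l = λ/4 = 0.0369 m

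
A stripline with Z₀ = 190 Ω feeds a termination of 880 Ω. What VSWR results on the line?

VSWR ≈ 4.63

Γ = (880 − 190)/(880 + 190) = 0.645
VSWR = (1 + 0.645)/(1 − 0.645)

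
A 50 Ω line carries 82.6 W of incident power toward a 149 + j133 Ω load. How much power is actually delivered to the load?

P_delivered ≈ 43 W

|Γ| = |(99 + j133)/(199 + j133)| = 0.693
|Γ|² = 0.48
P_refl = |Γ|²·P_inc = 39.6 W, P_del = (1 − |Γ|²)·P_inc = 43 W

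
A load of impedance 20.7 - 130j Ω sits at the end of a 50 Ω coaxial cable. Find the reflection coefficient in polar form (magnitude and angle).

Γ = (Z_L − Z_0)/(Z_L + Z_0) = (-29.3 − j130)/(70.7 − j130)
|Γ| = 133/148 = 0.901

Γ ≈ 0.901 ∠ -41.2°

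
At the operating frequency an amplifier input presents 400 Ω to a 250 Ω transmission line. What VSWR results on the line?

Γ = (400 − 250)/(400 + 250) = 0.231
VSWR = (1 + 0.231)/(1 − 0.231)

VSWR ≈ 1.6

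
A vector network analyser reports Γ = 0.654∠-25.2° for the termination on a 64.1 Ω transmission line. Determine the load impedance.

Z_L ≈ 150 − j146 Ω

Z_L = Z_0·(1 + Γ)/(1 − Γ) = 64.1·(1.59 − j0.278)/(0.408 + j0.278)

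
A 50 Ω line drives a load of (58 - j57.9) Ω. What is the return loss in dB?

Γ = (8 − j57.9)/(108 − j57.9), |Γ| = 0.477
RL = −20·log₁₀|Γ| = −20·log₁₀(0.477)

RL ≈ 6.43 dB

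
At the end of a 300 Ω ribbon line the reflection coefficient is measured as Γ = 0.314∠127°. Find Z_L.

Z_L ≈ 183 + j102 Ω

Z_L = Z_0·(1 + Γ)/(1 − Γ) = 300·(0.811 + j0.251)/(1.19 − j0.251)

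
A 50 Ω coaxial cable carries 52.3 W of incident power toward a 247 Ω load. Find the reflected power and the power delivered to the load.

Γ = (247 − 50)/(247 + 50) = 0.663
|Γ|² = 0.44
P_refl = |Γ|²·P_inc = 23 W, P_del = (1 − |Γ|²)·P_inc = 29.3 W

P_reflected ≈ 23 W; P_delivered ≈ 29.3 W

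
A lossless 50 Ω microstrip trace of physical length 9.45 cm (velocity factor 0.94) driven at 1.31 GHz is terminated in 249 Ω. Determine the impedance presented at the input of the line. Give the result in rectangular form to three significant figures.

λ = v/f = 0.94·c / 1.31 GHz = 0.215 m
βl = 2π·l/λ = 2π × 0.439 = 158°
tan(βl) = tan(158°) = -0.403
Z_in = Z_0·(Z_L + jZ_0·tanβl)/(Z_0 + jZ_L·tanβl)
     = 50·(249 − j20.2)/(50 − j100)

Z_in ≈ 57.5 + j95.3 Ω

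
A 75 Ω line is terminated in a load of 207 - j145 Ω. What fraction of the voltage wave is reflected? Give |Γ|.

Γ = (Z_L − Z_0)/(Z_L + Z_0) = (132 − j145)/(282 − j145)
|Γ| = 196/317

|Γ| ≈ 0.618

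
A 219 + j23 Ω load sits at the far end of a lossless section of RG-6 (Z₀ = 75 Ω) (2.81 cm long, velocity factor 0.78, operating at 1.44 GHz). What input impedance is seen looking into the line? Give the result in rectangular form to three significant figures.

λ = v/f = 0.78·c / 1.44 GHz = 0.163 m
βl = 2π·l/λ = 2π × 0.173 = 62.3°
tan(βl) = tan(62.3°) = 1.9
Z_in = Z_0·(Z_L + jZ_0·tanβl)/(Z_0 + jZ_L·tanβl)
     = 75·(219 + j166)/(31.3 + j416)

Z_in ≈ 32.6 − j37 Ω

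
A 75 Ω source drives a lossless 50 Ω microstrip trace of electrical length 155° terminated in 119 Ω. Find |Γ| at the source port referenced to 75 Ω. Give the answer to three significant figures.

tan(βl) = -0.466
Z_in = Z_0·(Z_L + jZ_0·tanβl)/(Z_0 + jZ_L·tanβl) = 64.9 + j48.7 Ω
Γ_s = (Z_in − Z_s)/(Z_in + Z_s) = (-10.1 + j48.7)/(140 + j48.7), |Γ_s| = 0.336

|Γ| ≈ 0.336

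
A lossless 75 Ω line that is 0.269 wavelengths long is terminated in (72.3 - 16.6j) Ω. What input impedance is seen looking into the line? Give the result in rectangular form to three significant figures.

Z_in ≈ 78.1 + j17.2 Ω

βl = 2π × 0.269 = 96.8°
tan(βl) = tan(96.8°) = -8.34
Z_in = Z_0·(Z_L + jZ_0·tanβl)/(Z_0 + jZ_L·tanβl)
     = 75·(72.3 − j642)/(-63.4 − j603)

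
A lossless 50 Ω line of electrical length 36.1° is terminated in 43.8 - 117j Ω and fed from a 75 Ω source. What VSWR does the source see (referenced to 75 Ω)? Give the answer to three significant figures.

tan(βl) = 0.729
Z_in = Z_0·(Z_L + jZ_0·tanβl)/(Z_0 + jZ_L·tanβl) = 8.68 − j31.8 Ω
Γ_s = (Z_in − Z_s)/(Z_in + Z_s) = (-66.3 − j31.8)/(83.7 − j31.8), |Γ_s| = 0.822
VSWR = (1 + |Γ_s|)/(1 − |Γ_s|)

VSWR ≈ 10.2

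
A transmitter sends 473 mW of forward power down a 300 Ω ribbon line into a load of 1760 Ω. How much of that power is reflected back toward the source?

Γ = (1760 − 300)/(1760 + 300) = 0.709
|Γ|² = 0.502
P_refl = |Γ|²·P_inc = 238 mW, P_del = (1 − |Γ|²)·P_inc = 235 mW

P_reflected ≈ 238 mW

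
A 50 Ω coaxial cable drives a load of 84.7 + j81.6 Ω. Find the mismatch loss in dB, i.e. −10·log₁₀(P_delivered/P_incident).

mismatch loss ≈ 1.66 dB

Γ = (34.7 + j81.6)/(134.7 + j81.6), |Γ| = 0.563
|Γ|² = 0.317, so P_del/P_inc = 1 − |Γ|² = 0.683
ML = −10·log₁₀(1 − |Γ|²)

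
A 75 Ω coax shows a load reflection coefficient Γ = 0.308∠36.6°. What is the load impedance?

Z_L = Z_0·(1 + Γ)/(1 − Γ) = 75·(1.25 + j0.184)/(0.753 − j0.184)

Z_L ≈ 113 + j45.9 Ω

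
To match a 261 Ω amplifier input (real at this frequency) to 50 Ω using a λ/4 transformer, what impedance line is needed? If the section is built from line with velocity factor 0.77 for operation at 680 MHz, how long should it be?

Z_qwt ≈ 114 Ω; length ≈ 8.49 cm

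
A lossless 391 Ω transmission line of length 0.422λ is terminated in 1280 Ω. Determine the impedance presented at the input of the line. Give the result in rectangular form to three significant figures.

Z_in ≈ 406 + j500 Ω

βl = 2π × 0.422 = 152°
tan(βl) = tan(152°) = -0.534
Z_in = Z_0·(Z_L + jZ_0·tanβl)/(Z_0 + jZ_L·tanβl)
     = 391·(1280 − j209)/(391 − j683)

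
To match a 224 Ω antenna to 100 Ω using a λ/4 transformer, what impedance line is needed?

Z_qwt = √(Z_0·R_L) = √(100 × 224) = √22400

Z_qwt ≈ 150 Ω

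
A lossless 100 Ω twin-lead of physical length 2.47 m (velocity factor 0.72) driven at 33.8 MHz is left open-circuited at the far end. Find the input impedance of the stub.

λ = v/f = 0.72·c / 33.8 MHz = 6.39 m
βl = 2π·l/λ = 2π × 0.387 = 139°
tan(βl) = -0.865
For an open-circuited stub, Z_in = −jZ_0·cot(βl) = −jZ_0/tan(βl)

Z_in ≈ +j116 Ω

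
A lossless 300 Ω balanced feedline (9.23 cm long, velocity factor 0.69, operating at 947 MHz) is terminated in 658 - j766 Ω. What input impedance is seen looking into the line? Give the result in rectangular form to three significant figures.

λ = v/f = 0.69·c / 947 MHz = 0.219 m
βl = 2π·l/λ = 2π × 0.422 = 152°
tan(βl) = tan(152°) = -0.531
Z_in = Z_0·(Z_L + jZ_0·tanβl)/(Z_0 + jZ_L·tanβl)
     = 300·(658 − j925)/(-107 − j350)

Z_in ≈ 568 + j738 Ω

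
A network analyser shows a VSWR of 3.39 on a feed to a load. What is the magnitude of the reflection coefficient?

|Γ| = (S − 1)/(S + 1) = (3.39 − 1)/(3.39 + 1) = 2.39/4.39

|Γ| ≈ 0.544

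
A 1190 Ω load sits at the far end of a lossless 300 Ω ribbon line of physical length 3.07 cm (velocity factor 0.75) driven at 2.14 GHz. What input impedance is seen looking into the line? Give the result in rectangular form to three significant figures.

Z_in ≈ 80.8 + j75.5 Ω

λ = v/f = 0.75·c / 2.14 GHz = 0.105 m
βl = 2π·l/λ = 2π × 0.292 = 105°
tan(βl) = tan(105°) = -3.7
Z_in = Z_0·(Z_L + jZ_0·tanβl)/(Z_0 + jZ_L·tanβl)
     = 300·(1190 − j1110)/(300 − j4410)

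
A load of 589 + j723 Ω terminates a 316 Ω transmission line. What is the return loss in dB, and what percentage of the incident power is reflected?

Γ = (273 + j723)/(905 + j723), |Γ| = 0.667
RL = −20·log₁₀(0.667) = 3.52 dB
P_refl/P_inc = |Γ|² = 0.445

RL ≈ 3.52 dB; 44.5% of incident power reflected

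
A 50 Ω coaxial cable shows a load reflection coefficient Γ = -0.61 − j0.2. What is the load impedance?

Z_L = Z_0·(1 + Γ)/(1 − Γ) = 50·(0.39 − j0.2)/(1.61 + j0.2)

Z_L ≈ 11.2 − j7.6 Ω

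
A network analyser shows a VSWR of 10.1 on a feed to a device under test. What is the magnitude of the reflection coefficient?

|Γ| = (S − 1)/(S + 1) = (10.1 − 1)/(10.1 + 1) = 9.1/11.1

|Γ| ≈ 0.82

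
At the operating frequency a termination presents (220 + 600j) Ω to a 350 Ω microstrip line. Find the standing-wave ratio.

VSWR ≈ 6.75

Γ = (Z_L − Z_0)/(Z_L + Z_0) = (-130 + j600)/(570 + j600)
|Γ| = 614/828 = 0.742
VSWR = (1 + |Γ|)/(1 − |Γ|) = 1.74/0.258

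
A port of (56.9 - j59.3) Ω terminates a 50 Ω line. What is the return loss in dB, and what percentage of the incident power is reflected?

Γ = (6.9 − j59.3)/(106.9 − j59.3), |Γ| = 0.488
RL = −20·log₁₀(0.488) = 6.23 dB
P_refl/P_inc = |Γ|² = 0.238

RL ≈ 6.23 dB; 23.8% of incident power reflected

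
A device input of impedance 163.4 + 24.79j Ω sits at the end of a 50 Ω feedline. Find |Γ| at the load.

|Γ| ≈ 0.54

Γ = (Z_L − Z_0)/(Z_L + Z_0) = (113.4 + j24.79)/(213.4 + j24.79)
|Γ| = 116/215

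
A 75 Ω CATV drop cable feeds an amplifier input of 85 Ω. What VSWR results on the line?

Γ = (85 − 75)/(85 + 75) = 0.0625
VSWR = (1 + 0.0625)/(1 − 0.0625)

VSWR ≈ 1.13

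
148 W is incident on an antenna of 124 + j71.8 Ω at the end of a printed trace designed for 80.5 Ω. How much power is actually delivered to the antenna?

P_delivered ≈ 126 W

|Γ| = |(43.5 + j71.8)/(204.5 + j71.8)| = 0.387
|Γ|² = 0.15
P_refl = |Γ|²·P_inc = 22.2 W, P_del = (1 − |Γ|²)·P_inc = 126 W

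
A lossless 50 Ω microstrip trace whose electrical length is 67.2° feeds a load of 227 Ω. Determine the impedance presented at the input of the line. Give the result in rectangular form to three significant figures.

tan(βl) = tan(67.2°) = 2.38
Z_in = Z_0·(Z_L + jZ_0·tanβl)/(Z_0 + jZ_L·tanβl)
     = 50·(227 + j119)/(50 + j540)

Z_in ≈ 12.8 − j19.8 Ω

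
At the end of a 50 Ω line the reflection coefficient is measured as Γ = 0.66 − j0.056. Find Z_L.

Z_L ≈ 236 − j47.2 Ω

Z_L = Z_0·(1 + Γ)/(1 − Γ) = 50·(1.66 − j0.056)/(0.34 + j0.056)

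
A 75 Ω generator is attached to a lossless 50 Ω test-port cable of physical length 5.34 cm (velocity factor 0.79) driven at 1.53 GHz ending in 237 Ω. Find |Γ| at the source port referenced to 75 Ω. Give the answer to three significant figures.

λ = v/f = 0.79·c / 1.53 GHz = 0.155 m
βl = 2π·l/λ = 2π × 0.345 = 124°
tan(βl) = -1.48
Z_in = Z_0·(Z_L + jZ_0·tanβl)/(Z_0 + jZ_L·tanβl) = 15.1 + j31.7 Ω
Γ_s = (Z_in − Z_s)/(Z_in + Z_s) = (-59.9 + j31.7)/(90.1 + j31.7), |Γ_s| = 0.71

|Γ| ≈ 0.71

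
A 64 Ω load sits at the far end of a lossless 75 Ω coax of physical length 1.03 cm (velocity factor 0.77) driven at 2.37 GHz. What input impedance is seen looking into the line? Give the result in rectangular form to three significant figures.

Z_in ≈ 71.4 + j11 Ω

λ = v/f = 0.77·c / 2.37 GHz = 0.0975 m
βl = 2π·l/λ = 2π × 0.106 = 38°
tan(βl) = tan(38°) = 0.782
Z_in = Z_0·(Z_L + jZ_0·tanβl)/(Z_0 + jZ_L·tanβl)
     = 75·(64 + j58.7)/(75 + j50.1)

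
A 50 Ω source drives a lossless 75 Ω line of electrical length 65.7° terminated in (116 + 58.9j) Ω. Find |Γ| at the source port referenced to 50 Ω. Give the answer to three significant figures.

|Γ| ≈ 0.401

tan(βl) = 2.21
Z_in = Z_0·(Z_L + jZ_0·tanβl)/(Z_0 + jZ_L·tanβl) = 55.8 − j45.9 Ω
Γ_s = (Z_in − Z_s)/(Z_in + Z_s) = (5.78 − j45.9)/(106 − j45.9), |Γ_s| = 0.401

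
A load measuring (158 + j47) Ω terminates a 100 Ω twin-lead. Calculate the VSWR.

Γ = (Z_L − Z_0)/(Z_L + Z_0) = (58 + j47)/(258 + j47)
|Γ| = 74.7/262 = 0.285
VSWR = (1 + |Γ|)/(1 − |Γ|) = 1.28/0.715

VSWR ≈ 1.8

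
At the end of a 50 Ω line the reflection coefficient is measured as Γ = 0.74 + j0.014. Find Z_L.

Z_L ≈ 334 + j20.7 Ω

Z_L = Z_0·(1 + Γ)/(1 − Γ) = 50·(1.74 + j0.014)/(0.26 − j0.014)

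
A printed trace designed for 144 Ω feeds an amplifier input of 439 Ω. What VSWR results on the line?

VSWR ≈ 3.05

For a purely resistive load, VSWR = R_L/Z_0 or Z_0/R_L (whichever > 1) = 439/144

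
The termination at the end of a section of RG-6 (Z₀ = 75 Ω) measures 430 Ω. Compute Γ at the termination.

Γ = 0.703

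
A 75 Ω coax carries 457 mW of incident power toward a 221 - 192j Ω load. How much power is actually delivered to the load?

P_delivered ≈ 243 mW

|Γ| = |(146 − j192)/(296 − j192)| = 0.684
|Γ|² = 0.467
P_refl = |Γ|²·P_inc = 214 mW, P_del = (1 − |Γ|²)·P_inc = 243 mW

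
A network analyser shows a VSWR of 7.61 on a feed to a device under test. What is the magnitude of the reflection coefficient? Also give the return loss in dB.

|Γ| ≈ 0.768; return loss ≈ 2.3 dB

|Γ| = (S − 1)/(S + 1) = (7.61 − 1)/(7.61 + 1) = 6.61/8.61
RL = −20·log₁₀|Γ| = −20·log₁₀(0.768)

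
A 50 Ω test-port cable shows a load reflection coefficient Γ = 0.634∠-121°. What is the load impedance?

Z_L ≈ 14.6 − j26.4 Ω

Z_L = Z_0·(1 + Γ)/(1 − Γ) = 50·(0.673 − j0.543)/(1.33 + j0.543)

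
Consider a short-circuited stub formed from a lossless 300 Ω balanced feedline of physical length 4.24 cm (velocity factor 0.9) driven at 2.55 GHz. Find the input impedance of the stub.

λ = v/f = 0.9·c / 2.55 GHz = 0.106 m
βl = 2π·l/λ = 2π × 0.4 = 144°
tan(βl) = -0.722
For a short-circuited stub, Z_in = jZ_0·tan(βl)

Z_in ≈ −j217 Ω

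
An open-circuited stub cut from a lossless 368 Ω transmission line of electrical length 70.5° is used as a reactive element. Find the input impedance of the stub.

Z_in ≈ −j130 Ω

tan(βl) = 2.82
For an open-circuited stub, Z_in = −jZ_0·cot(βl) = −jZ_0/tan(βl)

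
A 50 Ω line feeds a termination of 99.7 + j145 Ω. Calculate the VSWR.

VSWR ≈ 6.56

Γ = (Z_L − Z_0)/(Z_L + Z_0) = (49.7 + j145)/(149.7 + j145)
|Γ| = 153/208 = 0.735
VSWR = (1 + |Γ|)/(1 − |Γ|) = 1.74/0.265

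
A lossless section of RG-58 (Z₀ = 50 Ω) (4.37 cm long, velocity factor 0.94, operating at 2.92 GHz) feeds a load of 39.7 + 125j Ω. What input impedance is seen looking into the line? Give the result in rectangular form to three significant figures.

λ = v/f = 0.94·c / 2.92 GHz = 0.0966 m
βl = 2π·l/λ = 2π × 0.452 = 163°
tan(βl) = tan(163°) = -0.308
Z_in = Z_0·(Z_L + jZ_0·tanβl)/(Z_0 + jZ_L·tanβl)
     = 50·(39.7 + j110)/(88.5 − j12.2)

Z_in ≈ 13.6 + j63.8 Ω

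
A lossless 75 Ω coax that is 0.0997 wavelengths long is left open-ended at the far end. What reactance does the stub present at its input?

βl = 2π × 0.0997 = 35.9°
tan(βl) = 0.724
For an open-ended stub, Z_in = −jZ_0·cot(βl) = −jZ_0/tan(βl)

X_in ≈ -104 Ω (capacitive)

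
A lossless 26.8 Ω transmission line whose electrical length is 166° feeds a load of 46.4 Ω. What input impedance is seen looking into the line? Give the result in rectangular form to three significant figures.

tan(βl) = tan(166°) = -0.249
Z_in = Z_0·(Z_L + jZ_0·tanβl)/(Z_0 + jZ_L·tanβl)
     = 26.8·(46.4 − j6.68)/(26.8 − j11.6)

Z_in ≈ 41.5 + j11.3 Ω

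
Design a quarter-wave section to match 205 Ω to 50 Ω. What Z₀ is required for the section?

Z_qwt ≈ 101 Ω

Z_qwt = √(Z_0·R_L) = √(50 × 205) = √10250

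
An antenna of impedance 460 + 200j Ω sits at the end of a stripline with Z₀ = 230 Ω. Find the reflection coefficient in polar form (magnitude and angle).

Γ ≈ 0.424 ∠ 24.8°

Γ = (Z_L − Z_0)/(Z_L + Z_0) = (230 + j200)/(690 + j200)
|Γ| = 305/718 = 0.424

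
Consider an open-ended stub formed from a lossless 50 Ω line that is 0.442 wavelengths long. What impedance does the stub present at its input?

βl = 2π × 0.442 = 159°
tan(βl) = -0.381
For an open-ended stub, Z_in = −jZ_0·cot(βl) = −jZ_0/tan(βl)

Z_in ≈ +j131 Ω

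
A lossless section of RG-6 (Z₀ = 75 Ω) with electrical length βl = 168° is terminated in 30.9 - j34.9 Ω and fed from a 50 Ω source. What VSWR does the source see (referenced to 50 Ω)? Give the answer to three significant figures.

VSWR ≈ 3.14

tan(βl) = -0.213
Z_in = Z_0·(Z_L + jZ_0·tanβl)/(Z_0 + jZ_L·tanβl) = 39.4 − j52.6 Ω
Γ_s = (Z_in − Z_s)/(Z_in + Z_s) = (-10.6 − j52.6)/(89.4 − j52.6), |Γ_s| = 0.517
VSWR = (1 + |Γ_s|)/(1 − |Γ_s|)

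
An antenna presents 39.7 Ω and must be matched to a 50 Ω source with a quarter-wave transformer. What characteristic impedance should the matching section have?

Z_qwt = √(Z_0·R_L) = √(50 × 39.7) = √1985

Z_qwt ≈ 44.6 Ω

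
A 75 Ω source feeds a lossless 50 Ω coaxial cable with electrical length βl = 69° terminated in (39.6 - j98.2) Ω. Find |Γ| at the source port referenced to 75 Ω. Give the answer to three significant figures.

|Γ| ≈ 0.821

tan(βl) = 2.61
Z_in = Z_0·(Z_L + jZ_0·tanβl)/(Z_0 + jZ_L·tanβl) = 7.4 + j2.74 Ω
Γ_s = (Z_in − Z_s)/(Z_in + Z_s) = (-67.6 + j2.74)/(82.4 + j2.74), |Γ_s| = 0.821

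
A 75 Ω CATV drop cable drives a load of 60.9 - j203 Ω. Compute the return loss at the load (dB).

Γ = (-14.1 − j203)/(135.9 − j203), |Γ| = 0.833
RL = −20·log₁₀|Γ| = −20·log₁₀(0.833)

RL ≈ 1.59 dB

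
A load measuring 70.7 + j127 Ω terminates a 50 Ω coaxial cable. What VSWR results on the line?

Γ = (Z_L − Z_0)/(Z_L + Z_0) = (20.7 + j127)/(120.7 + j127)
|Γ| = 129/175 = 0.734
VSWR = (1 + |Γ|)/(1 − |Γ|) = 1.73/0.266

VSWR ≈ 6.53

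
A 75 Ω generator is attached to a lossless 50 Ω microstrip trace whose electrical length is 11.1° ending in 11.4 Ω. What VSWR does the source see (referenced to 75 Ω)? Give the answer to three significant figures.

tan(βl) = 0.196
Z_in = Z_0·(Z_L + jZ_0·tanβl)/(Z_0 + jZ_L·tanβl) = 11.8 + j9.28 Ω
Γ_s = (Z_in − Z_s)/(Z_in + Z_s) = (-63.2 + j9.28)/(86.8 + j9.28), |Γ_s| = 0.731
VSWR = (1 + |Γ_s|)/(1 − |Γ_s|)

VSWR ≈ 6.45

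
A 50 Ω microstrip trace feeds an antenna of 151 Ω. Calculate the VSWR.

VSWR ≈ 3.02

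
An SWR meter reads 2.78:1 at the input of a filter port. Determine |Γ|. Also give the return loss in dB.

|Γ| ≈ 0.471; return loss ≈ 6.54 dB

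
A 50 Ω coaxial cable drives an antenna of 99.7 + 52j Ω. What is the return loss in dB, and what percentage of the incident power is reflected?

Γ = (49.7 + j52)/(149.7 + j52), |Γ| = 0.454
RL = −20·log₁₀(0.454) = 6.86 dB
P_refl/P_inc = |Γ|² = 0.206

RL ≈ 6.86 dB; 20.6% of incident power reflected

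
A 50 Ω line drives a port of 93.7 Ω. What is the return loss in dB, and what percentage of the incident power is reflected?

RL ≈ 10.3 dB; 9.25% of incident power reflected

Γ = (93.7 − 50)/(93.7 + 50) = 0.304
RL = −20·log₁₀(0.304) = 10.3 dB
P_refl/P_inc = |Γ|² = 0.0925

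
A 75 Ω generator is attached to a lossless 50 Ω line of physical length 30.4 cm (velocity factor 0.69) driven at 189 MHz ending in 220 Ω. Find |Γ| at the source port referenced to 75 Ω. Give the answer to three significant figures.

|Γ| ≈ 0.733

λ = v/f = 0.69·c / 189 MHz = 1.1 m
βl = 2π·l/λ = 2π × 0.278 = 99.9°
tan(βl) = -5.72
Z_in = Z_0·(Z_L + jZ_0·tanβl)/(Z_0 + jZ_L·tanβl) = 11.7 + j8.28 Ω
Γ_s = (Z_in − Z_s)/(Z_in + Z_s) = (-63.3 + j8.28)/(86.7 + j8.28), |Γ_s| = 0.733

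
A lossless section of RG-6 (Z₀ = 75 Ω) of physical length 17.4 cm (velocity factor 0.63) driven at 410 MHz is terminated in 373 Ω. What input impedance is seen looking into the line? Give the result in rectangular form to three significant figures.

λ = v/f = 0.63·c / 410 MHz = 0.461 m
βl = 2π·l/λ = 2π × 0.377 = 136°
tan(βl) = tan(136°) = -0.97
Z_in = Z_0·(Z_L + jZ_0·tanβl)/(Z_0 + jZ_L·tanβl)
     = 75·(373 − j72.7)/(75 − j362)

Z_in ≈ 29.8 + j71.2 Ω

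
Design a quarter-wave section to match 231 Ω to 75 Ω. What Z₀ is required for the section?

Z_qwt ≈ 132 Ω

Z_qwt = √(Z_0·R_L) = √(75 × 231) = √17320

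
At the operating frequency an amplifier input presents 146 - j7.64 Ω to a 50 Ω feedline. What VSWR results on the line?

Γ = (Z_L − Z_0)/(Z_L + Z_0) = (96 − j7.64)/(196 − j7.64)
|Γ| = 96.3/196 = 0.491
VSWR = (1 + |Γ|)/(1 − |Γ|) = 1.49/0.509

VSWR ≈ 2.93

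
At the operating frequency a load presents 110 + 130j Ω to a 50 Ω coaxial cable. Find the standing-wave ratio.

VSWR ≈ 5.55

Γ = (Z_L − Z_0)/(Z_L + Z_0) = (60 + j130)/(160 + j130)
|Γ| = 143/206 = 0.695
VSWR = (1 + |Γ|)/(1 − |Γ|) = 1.69/0.305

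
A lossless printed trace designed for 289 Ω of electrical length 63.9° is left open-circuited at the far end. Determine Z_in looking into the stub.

tan(βl) = 2.04
For an open-circuited stub, Z_in = −jZ_0·cot(βl) = −jZ_0/tan(βl)

Z_in ≈ −j142 Ω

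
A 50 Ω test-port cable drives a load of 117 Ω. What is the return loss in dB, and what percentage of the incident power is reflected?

RL ≈ 7.93 dB; 16.1% of incident power reflected

Γ = (117 − 50)/(117 + 50) = 0.401
RL = −20·log₁₀(0.401) = 7.93 dB
P_refl/P_inc = |Γ|² = 0.161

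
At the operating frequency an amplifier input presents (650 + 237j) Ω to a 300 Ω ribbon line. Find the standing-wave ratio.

VSWR ≈ 2.52

Γ = (Z_L − Z_0)/(Z_L + Z_0) = (350 + j237)/(950 + j237)
|Γ| = 423/979 = 0.432
VSWR = (1 + |Γ|)/(1 − |Γ|) = 1.43/0.568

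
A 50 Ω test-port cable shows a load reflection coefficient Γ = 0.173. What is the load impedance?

Z_L = Z_0·(1 + Γ)/(1 − Γ) = 50·(1.17)/(0.827)

Z_L ≈ 70.9 Ω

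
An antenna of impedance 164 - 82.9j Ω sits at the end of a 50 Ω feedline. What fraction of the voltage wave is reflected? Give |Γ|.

|Γ| ≈ 0.614

Γ = (Z_L − Z_0)/(Z_L + Z_0) = (114 − j82.9)/(214 − j82.9)
|Γ| = 141/229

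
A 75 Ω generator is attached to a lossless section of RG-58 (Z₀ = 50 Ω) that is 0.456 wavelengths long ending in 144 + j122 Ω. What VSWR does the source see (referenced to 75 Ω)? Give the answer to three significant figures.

βl = 2π × 0.456 = 164°
tan(βl) = -0.284
Z_in = Z_0·(Z_L + jZ_0·tanβl)/(Z_0 + jZ_L·tanβl) = 44.1 + j85 Ω
Γ_s = (Z_in − Z_s)/(Z_in + Z_s) = (-30.9 + j85)/(119 + j85), |Γ_s| = 0.618
VSWR = (1 + |Γ_s|)/(1 − |Γ_s|)

VSWR ≈ 4.24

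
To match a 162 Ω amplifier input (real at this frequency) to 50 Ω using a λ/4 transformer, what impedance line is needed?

Z_qwt ≈ 90 Ω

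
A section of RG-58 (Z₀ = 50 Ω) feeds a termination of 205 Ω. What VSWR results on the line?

For a purely resistive load, VSWR = R_L/Z_0 or Z_0/R_L (whichever > 1) = 205/50

VSWR ≈ 4.1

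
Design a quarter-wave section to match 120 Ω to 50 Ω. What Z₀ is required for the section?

Z_qwt ≈ 77.5 Ω

Z_qwt = √(Z_0·R_L) = √(50 × 120) = √6000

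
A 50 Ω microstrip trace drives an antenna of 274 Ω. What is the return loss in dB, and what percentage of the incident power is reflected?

Γ = (274 − 50)/(274 + 50) = 0.691
RL = −20·log₁₀(0.691) = 3.21 dB
P_refl/P_inc = |Γ|² = 0.478

RL ≈ 3.21 dB; 47.8% of incident power reflected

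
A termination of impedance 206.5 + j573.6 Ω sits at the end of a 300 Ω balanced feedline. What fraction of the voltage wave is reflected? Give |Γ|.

Γ = (Z_L − Z_0)/(Z_L + Z_0) = (-93.5 + j573.6)/(506.5 + j573.6)
|Γ| = 581/765

|Γ| ≈ 0.759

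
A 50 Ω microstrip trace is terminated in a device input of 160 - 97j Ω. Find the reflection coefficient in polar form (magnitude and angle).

Γ ≈ 0.634 ∠ -16.6°

Γ = (Z_L − Z_0)/(Z_L + Z_0) = (110 − j97)/(210 − j97)
|Γ| = 147/231 = 0.634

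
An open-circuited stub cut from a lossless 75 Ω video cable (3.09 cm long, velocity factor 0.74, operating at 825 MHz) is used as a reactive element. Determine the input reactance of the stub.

X_in ≈ -85.3 Ω (capacitive)

λ = v/f = 0.74·c / 825 MHz = 0.269 m
βl = 2π·l/λ = 2π × 0.115 = 41.3°
tan(βl) = 0.88
For an open-circuited stub, Z_in = −jZ_0·cot(βl) = −jZ_0/tan(βl)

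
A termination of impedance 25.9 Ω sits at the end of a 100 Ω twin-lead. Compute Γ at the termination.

Γ = (Z_L − Z_0)/(Z_L + Z_0) = (25.9 − 100)/(25.9 + 100) = -74.1/125.9

Γ = -0.589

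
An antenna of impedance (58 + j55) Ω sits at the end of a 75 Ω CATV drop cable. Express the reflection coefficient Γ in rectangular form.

Γ = (Z_L − Z_0)/(Z_L + Z_0) = (-17 + j55)/(133 + j55)

Γ ≈ 0.0369 + j0.398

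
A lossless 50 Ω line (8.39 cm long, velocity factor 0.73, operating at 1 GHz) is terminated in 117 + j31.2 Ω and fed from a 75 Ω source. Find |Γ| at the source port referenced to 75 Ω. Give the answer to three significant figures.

|Γ| ≈ 0.497

λ = v/f = 0.73·c / 1 GHz = 0.219 m
βl = 2π·l/λ = 2π × 0.383 = 138°
tan(βl) = -0.903
Z_in = Z_0·(Z_L + jZ_0·tanβl)/(Z_0 + jZ_L·tanβl) = 30.7 + j32.6 Ω
Γ_s = (Z_in − Z_s)/(Z_in + Z_s) = (-44.3 + j32.6)/(106 + j32.6), |Γ_s| = 0.497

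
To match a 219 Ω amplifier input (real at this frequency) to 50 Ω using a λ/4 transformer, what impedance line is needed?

Z_qwt ≈ 105 Ω

Z_qwt = √(Z_0·R_L) = √(50 × 219) = √10950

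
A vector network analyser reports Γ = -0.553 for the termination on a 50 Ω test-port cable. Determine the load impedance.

Z_L = Z_0·(1 + Γ)/(1 − Γ) = 50·(0.447)/(1.55)

Z_L ≈ 14.4 Ω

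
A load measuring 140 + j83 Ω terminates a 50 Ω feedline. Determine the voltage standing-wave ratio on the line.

Γ = (Z_L − Z_0)/(Z_L + Z_0) = (90 + j83)/(190 + j83)
|Γ| = 122/207 = 0.59
VSWR = (1 + |Γ|)/(1 − |Γ|) = 1.59/0.41

VSWR ≈ 3.88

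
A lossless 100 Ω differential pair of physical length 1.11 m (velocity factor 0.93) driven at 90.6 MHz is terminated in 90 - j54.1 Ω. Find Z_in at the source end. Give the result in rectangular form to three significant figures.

λ = v/f = 0.93·c / 90.6 MHz = 3.08 m
βl = 2π·l/λ = 2π × 0.36 = 130°
tan(βl) = tan(130°) = -1.2
Z_in = Z_0·(Z_L + jZ_0·tanβl)/(Z_0 + jZ_L·tanβl)
     = 100·(90 − j174)/(35 − j108)

Z_in ≈ 170 + j28.2 Ω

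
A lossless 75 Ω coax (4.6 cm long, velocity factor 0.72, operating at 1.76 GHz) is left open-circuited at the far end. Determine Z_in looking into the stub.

λ = v/f = 0.72·c / 1.76 GHz = 0.123 m
βl = 2π·l/λ = 2π × 0.375 = 135°
tan(βl) = -1
For an open-circuited stub, Z_in = −jZ_0·cot(βl) = −jZ_0/tan(βl)

Z_in ≈ +j74.8 Ω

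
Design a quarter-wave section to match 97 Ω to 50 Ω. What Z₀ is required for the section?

Z_qwt ≈ 69.6 Ω

Z_qwt = √(Z_0·R_L) = √(50 × 97) = √4850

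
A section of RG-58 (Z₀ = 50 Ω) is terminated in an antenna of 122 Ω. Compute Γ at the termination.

Γ = (Z_L − Z_0)/(Z_L + Z_0) = (122 − 50)/(122 + 50) = 72/172

Γ = 0.419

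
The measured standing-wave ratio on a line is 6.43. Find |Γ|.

|Γ| = (S − 1)/(S + 1) = (6.43 − 1)/(6.43 + 1) = 5.43/7.43

|Γ| ≈ 0.731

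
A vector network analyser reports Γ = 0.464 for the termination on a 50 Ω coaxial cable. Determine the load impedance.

Z_L = Z_0·(1 + Γ)/(1 − Γ) = 50·(1.46)/(0.536)

Z_L ≈ 137 Ω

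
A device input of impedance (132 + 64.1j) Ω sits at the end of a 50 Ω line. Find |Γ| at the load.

|Γ| ≈ 0.539

Γ = (Z_L − Z_0)/(Z_L + Z_0) = (82 + j64.1)/(182 + j64.1)
|Γ| = 104/193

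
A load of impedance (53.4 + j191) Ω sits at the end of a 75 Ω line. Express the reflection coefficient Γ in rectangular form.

Γ ≈ 0.636 + j0.541

Γ = (Z_L − Z_0)/(Z_L + Z_0) = (-21.6 + j191)/(128.4 + j191)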